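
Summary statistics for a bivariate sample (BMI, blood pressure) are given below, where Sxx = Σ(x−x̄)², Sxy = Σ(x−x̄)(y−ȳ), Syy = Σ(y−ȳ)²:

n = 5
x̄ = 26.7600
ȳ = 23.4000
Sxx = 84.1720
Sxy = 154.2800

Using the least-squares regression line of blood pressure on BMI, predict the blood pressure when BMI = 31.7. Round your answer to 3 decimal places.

b = Sxy/Sxx = 154.28/84.172 = 1.832914
a = ȳ − b·x̄ = 23.4 − 1.832914·26.76 = -25.648767
ŷ(31.7) = a + b·31.7 = -25.648767 + 1.832914·31.7 = 32.454593

32.455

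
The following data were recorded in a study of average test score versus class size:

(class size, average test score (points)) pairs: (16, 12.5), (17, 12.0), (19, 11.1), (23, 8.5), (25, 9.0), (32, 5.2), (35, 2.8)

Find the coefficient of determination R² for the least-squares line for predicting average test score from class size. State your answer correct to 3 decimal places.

0.980

n = 7, Σx = 167, Σy = 61.1, Σxy = 1299.8, Σx² = 4309, Σy² = 611.59
Sxx = Σx² − (Σx)²/n = 4309 − 3984.142857 = 324.857143
Sxy = Σxy − (Σx)(Σy)/n = 1299.8 − 1457.671429 = -157.871429
Syy = Σy² − (Σy)²/n = 611.59 − 533.315714 = 78.274286
R² = Sxy²/(Sxx·Syy) = (-157.871429)²/(324.857143·78.274286) = 0.980157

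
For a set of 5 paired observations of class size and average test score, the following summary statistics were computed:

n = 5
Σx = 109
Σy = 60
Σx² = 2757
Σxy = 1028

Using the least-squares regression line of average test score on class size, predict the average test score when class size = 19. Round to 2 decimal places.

14.06

Sxx = Σx² − (Σx)²/n = 2757 − 2376.2 = 380.8
Sxy = Σxy − (Σx)(Σy)/n = 1028 − 1308 = -280
b = Sxy/Sxx = -280/380.8 = -0.735294
a = ȳ − b·x̄ = 12 − (-0.735294)·21.8 = 28.029412
ŷ(19) = a + b·19 = 28.029412 + (-0.735294)·19 = 14.058824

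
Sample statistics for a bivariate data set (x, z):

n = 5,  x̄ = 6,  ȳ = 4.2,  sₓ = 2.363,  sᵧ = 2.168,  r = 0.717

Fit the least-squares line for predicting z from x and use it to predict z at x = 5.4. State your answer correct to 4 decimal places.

b = r · sᵧ/sₓ = 0.717 · 2.168/2.363 = 0.657832
a = ȳ − b·x̄ = 4.2 − 0.657832·6 = 0.253011
ŷ(5.4) = a + b·5.4 = 0.253011 + 0.657832·5.4 = 3.805301

3.8053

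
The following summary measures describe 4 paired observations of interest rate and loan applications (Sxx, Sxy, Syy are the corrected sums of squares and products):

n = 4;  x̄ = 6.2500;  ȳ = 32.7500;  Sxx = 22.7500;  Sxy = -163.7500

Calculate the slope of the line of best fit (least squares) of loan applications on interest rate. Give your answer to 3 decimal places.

-7.198

b = Sxy/Sxx = -163.75/22.75 = -7.197802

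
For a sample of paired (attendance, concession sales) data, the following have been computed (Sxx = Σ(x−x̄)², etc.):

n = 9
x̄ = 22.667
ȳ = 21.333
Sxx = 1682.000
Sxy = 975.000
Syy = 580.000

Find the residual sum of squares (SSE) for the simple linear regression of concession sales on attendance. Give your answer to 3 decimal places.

14.825

b = Sxy/Sxx = 975/1682 = 0.579667
SSE = Syy − b·Sxy = 580 − 0.579667·975 = 14.824614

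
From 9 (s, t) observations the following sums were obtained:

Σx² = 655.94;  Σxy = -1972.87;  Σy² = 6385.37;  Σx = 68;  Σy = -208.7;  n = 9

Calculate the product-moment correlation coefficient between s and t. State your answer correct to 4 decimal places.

-0.8448

Sxx = Σx² − (Σx)²/n = 655.94 − 513.777778 = 142.162222
Sxy = Σxy − (Σx)(Σy)/n = -1972.87 − (-1576.844444) = -396.025556
Syy = Σy² − (Σy)²/n = 6385.37 − 4839.521111 = 1545.848889
r = Sxy/√(Sxx·Syy) = -396.025556/√(219761.313264) = -396.025556/468.787066 = -0.844788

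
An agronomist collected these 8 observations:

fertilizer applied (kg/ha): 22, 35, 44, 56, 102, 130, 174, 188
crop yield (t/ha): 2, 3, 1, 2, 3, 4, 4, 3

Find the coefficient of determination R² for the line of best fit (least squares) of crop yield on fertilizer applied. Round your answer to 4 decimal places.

0.4845

n = 8, Σx = 751, Σy = 22, Σxy = 2391, Σx² = 99705, Σy² = 68
Sxx = Σx² − (Σx)²/n = 99705 − 70500.125 = 29204.875
Sxy = Σxy − (Σx)(Σy)/n = 2391 − 2065.25 = 325.75
Syy = Σy² − (Σy)²/n = 68 − 60.5 = 7.5
R² = Sxy²/(Sxx·Syy) = (325.75)²/(29204.875·7.5) = 0.484454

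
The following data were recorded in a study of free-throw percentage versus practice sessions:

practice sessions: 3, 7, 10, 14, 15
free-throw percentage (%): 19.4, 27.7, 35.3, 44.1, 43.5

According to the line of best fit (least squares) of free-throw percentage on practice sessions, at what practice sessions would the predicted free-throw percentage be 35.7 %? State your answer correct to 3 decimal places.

10.604

n = 5, Σx = 49, Σy = 170, Σxy = 1875, Σx² = 579
Sxx = Σx² − (Σx)²/n = 579 − 480.2 = 98.8
Sxy = Σxy − (Σx)(Σy)/n = 1875 − 1666 = 209
b = Sxy/Sxx = 209/98.8 = 2.115385
a = ȳ − b·x̄ = 34 − 2.115385·9.8 = 13.269231
Set a + b·x = 35.7: x = (35.7 − 13.269231) / 2.115385 = 10.603636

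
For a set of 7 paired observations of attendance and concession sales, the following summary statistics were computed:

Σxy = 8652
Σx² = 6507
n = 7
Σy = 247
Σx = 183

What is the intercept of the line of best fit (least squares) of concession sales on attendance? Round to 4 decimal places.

Sxx = Σx² − (Σx)²/n = 6507 − 4784.142857 = 1722.857143
Sxy = Σxy − (Σx)(Σy)/n = 8652 − 6457.285714 = 2194.714286
b = Sxy/Sxx = 2194.714286/1722.857143 = 1.273881
a = ȳ − b·x̄ = 35.285714 − 1.273881·26.142857 = 1.982836

1.9828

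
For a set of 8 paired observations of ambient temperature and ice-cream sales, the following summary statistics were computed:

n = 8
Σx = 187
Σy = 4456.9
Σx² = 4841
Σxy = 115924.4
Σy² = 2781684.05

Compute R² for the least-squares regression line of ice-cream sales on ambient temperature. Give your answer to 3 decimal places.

0.983

Sxx = Σx² − (Σx)²/n = 4841 − 4371.125 = 469.875
Sxy = Σxy − (Σx)(Σy)/n = 115924.4 − 104180.0375 = 11744.3625
Syy = Σy² − (Σy)²/n = 2781684.05 − 2482994.70125 = 298689.34875
R² = Sxy²/(Sxx·Syy) = (11744.3625)²/(469.875·298689.34875) = 0.982781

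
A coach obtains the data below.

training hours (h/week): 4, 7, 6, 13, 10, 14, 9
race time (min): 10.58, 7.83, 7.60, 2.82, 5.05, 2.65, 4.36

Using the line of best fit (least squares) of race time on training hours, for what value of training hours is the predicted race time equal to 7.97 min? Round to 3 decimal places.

n = 7, Σx = 63, Σy = 40.89, Σxy = 306.23, Σx² = 647
Sxx = Σx² − (Σx)²/n = 647 − 567 = 80
Sxy = Σxy − (Σx)(Σy)/n = 306.23 − 368.01 = -61.78
b = Sxy/Sxx = -61.78/80 = -0.77225
a = ȳ − b·x̄ = 5.841429 − (-0.77225)·9 = 12.791679
Set a + b·x = 7.97: x = (7.97 − 12.791679) / (-0.77225) = 6.243676

6.244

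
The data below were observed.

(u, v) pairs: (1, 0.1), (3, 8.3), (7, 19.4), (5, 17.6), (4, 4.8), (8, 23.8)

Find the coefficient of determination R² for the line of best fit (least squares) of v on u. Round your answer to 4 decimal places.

0.8881

n = 6, Σx = 28, Σy = 74, Σxy = 458.4, Σx² = 164, Σy² = 1344.5
Sxx = Σx² − (Σx)²/n = 164 − 130.666667 = 33.333333
Sxy = Σxy − (Σx)(Σy)/n = 458.4 − 345.333333 = 113.066667
Syy = Σy² − (Σy)²/n = 1344.5 − 912.666667 = 431.833333
R² = Sxy²/(Sxx·Syy) = (113.066667)²/(33.333333·431.833333) = 0.888125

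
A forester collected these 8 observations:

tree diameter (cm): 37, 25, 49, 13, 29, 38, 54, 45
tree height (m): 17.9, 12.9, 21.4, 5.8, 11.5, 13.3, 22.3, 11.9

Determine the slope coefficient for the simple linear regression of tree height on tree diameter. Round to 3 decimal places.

0.349

n = 8, Σx = 290, Σy = 117, Σxy = 4687.4, Σx² = 11790
Sxx = Σx² − (Σx)²/n = 11790 − 10512.5 = 1277.5
Sxy = Σxy − (Σx)(Σy)/n = 4687.4 − 4241.25 = 446.15
b = Sxy/Sxx = 446.15/1277.5 = 0.349237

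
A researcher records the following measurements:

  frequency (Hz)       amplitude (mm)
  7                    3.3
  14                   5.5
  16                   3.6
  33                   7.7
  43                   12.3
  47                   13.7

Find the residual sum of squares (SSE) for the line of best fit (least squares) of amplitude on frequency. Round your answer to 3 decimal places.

n = 6, Σx = 160, Σy = 46.1, Σxy = 1584.6, Σx² = 5648, Σy² = 452.37
Sxx = Σx² − (Σx)²/n = 5648 − 4266.666667 = 1381.333333
Sxy = Σxy − (Σx)(Σy)/n = 1584.6 − 1229.333333 = 355.266667
Syy = Σy² − (Σy)²/n = 452.37 − 354.201667 = 98.168333
b = Sxy/Sxx = 355.266667/1381.333333 = 0.257191
SSE = Syy − b·Sxy = 98.168333 − 0.257191·355.266667 = 6.796902

6.797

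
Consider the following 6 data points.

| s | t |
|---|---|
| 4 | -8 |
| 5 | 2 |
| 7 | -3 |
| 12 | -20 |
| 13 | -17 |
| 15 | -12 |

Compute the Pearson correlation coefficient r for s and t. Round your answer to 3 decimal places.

-0.744

n = 6, Σx = 56, Σy = -58, Σxy = -684, Σx² = 628, Σy² = 910
Sxx = Σx² − (Σx)²/n = 628 − 522.666667 = 105.333333
Sxy = Σxy − (Σx)(Σy)/n = -684 − (-541.333333) = -142.666667
Syy = Σy² − (Σy)²/n = 910 − 560.666667 = 349.333333
r = Sxy/√(Sxx·Syy) = -142.666667/√(36796.444444) = -142.666667/191.823993 = -0.743737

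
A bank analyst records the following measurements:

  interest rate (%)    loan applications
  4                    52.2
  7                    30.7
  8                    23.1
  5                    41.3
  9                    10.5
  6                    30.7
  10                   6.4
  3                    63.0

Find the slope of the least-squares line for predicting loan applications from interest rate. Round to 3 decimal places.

-7.849

n = 8, Σx = 52, Σy = 257.9, Σxy = 1346.7, Σx² = 380
Sxx = Σx² − (Σx)²/n = 380 − 338 = 42
Sxy = Σxy − (Σx)(Σy)/n = 1346.7 − 1676.35 = -329.65
b = Sxy/Sxx = -329.65/42 = -7.848810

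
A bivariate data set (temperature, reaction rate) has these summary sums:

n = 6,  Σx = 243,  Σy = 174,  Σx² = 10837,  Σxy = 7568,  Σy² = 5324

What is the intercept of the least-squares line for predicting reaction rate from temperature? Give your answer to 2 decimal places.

7.80

Sxx = Σx² − (Σx)²/n = 10837 − 9841.5 = 995.5
Sxy = Σxy − (Σx)(Σy)/n = 7568 − 7047 = 521
b = Sxy/Sxx = 521/995.5 = 0.523355
a = ȳ − b·x̄ = 29 − 0.523355·40.5 = 7.804119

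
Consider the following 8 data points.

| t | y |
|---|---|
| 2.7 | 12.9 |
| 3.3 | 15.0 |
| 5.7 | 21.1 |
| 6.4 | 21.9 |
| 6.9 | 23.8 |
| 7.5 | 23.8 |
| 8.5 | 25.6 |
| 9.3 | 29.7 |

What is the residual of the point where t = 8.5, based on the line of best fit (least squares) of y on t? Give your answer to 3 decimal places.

n = 8, Σx = 50.3, Σy = 173.8, Σxy = 1181.29, Σx² = 354.23
Sxx = Σx² − (Σx)²/n = 354.23 − 316.26125 = 37.96875
Sxy = Σxy − (Σx)(Σy)/n = 1181.29 − 1092.7675 = 88.5225
b = Sxy/Sxx = 88.5225/37.96875 = 2.331457
a = ȳ − b·x̄ = 21.725 − 2.331457·6.2875 = 7.065965
ŷ(8.5) = 7.065965 + 2.331457·8.5 = 26.883348
residual = y − ŷ = 25.6 − 26.883348 = -1.283348

-1.283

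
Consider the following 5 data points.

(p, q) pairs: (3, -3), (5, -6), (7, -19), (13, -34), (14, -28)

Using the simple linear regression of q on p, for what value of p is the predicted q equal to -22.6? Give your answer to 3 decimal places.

10.152

n = 5, Σx = 42, Σy = -90, Σxy = -1006, Σx² = 448
Sxx = Σx² − (Σx)²/n = 448 − 352.8 = 95.2
Sxy = Σxy − (Σx)(Σy)/n = -1006 − (-756) = -250
b = Sxy/Sxx = -250/95.2 = -2.626050
a = ȳ − b·x̄ = -18 − (-2.626050)·8.4 = 4.058824
Set a + b·x = -22.6: x = (-22.6 − 4.058824) / (-2.626050) = 10.15168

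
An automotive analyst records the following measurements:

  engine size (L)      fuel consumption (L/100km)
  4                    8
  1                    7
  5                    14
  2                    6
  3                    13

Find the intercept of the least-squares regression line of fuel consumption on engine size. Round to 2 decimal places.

n = 5, Σx = 15, Σy = 48, Σxy = 160, Σx² = 55
Sxx = Σx² − (Σx)²/n = 55 − 45 = 10
Sxy = Σxy − (Σx)(Σy)/n = 160 − 144 = 16
b = Sxy/Sxx = 16/10 = 1.6
a = ȳ − b·x̄ = 9.6 − 1.6·3 = 4.8

4.80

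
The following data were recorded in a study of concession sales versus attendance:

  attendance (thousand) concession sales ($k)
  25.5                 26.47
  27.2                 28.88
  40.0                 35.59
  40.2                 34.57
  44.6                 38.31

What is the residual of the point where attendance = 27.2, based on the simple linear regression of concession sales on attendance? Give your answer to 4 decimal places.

0.8258

n = 5, Σx = 177.5, Σy = 163.82, Σxy = 5982.461, Σx² = 6595.29
Sxx = Σx² − (Σx)²/n = 6595.29 − 6301.25 = 294.04
Sxy = Σxy − (Σx)(Σy)/n = 5982.461 − 5815.61 = 166.851
b = Sxy/Sxx = 166.851/294.04 = 0.567443
a = ȳ − b·x̄ = 32.764 − 0.567443·35.5 = 12.619766
ŷ(27.2) = 12.619766 + 0.567443·27.2 = 28.054221
residual = y − ŷ = 28.88 − 28.054221 = 0.825779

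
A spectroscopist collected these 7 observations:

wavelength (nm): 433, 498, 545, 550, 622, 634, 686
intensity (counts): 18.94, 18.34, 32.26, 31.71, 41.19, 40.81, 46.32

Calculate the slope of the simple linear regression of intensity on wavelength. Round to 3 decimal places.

0.122

n = 7, Σx = 3968, Σy = 229.57, Σxy = 135625.78, Σx² = 2294454
Sxx = Σx² − (Σx)²/n = 2294454 − 2249289.142857 = 45164.857143
Sxy = Σxy − (Σx)(Σy)/n = 135625.78 − 130133.394286 = 5492.385714
b = Sxy/Sxx = 5492.385714/45164.857143 = 0.121608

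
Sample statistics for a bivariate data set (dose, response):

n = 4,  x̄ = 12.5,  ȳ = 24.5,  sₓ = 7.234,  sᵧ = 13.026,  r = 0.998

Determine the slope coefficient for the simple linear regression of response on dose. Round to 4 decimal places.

1.7971

b = r · sᵧ/sₓ = 0.998 · 13.026/7.234 = 1.797062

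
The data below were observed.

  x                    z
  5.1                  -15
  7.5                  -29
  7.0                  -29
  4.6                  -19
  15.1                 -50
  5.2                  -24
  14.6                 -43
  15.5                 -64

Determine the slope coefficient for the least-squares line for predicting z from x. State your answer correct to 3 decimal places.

n = 8, Σx = 74.6, Σy = -273, Σxy = -3084, Σx² = 860.88
Sxx = Σx² − (Σx)²/n = 860.88 − 695.645 = 165.235
Sxy = Σxy − (Σx)(Σy)/n = -3084 − (-2545.725) = -538.275
b = Sxy/Sxx = -538.275/165.235 = -3.257633

-3.258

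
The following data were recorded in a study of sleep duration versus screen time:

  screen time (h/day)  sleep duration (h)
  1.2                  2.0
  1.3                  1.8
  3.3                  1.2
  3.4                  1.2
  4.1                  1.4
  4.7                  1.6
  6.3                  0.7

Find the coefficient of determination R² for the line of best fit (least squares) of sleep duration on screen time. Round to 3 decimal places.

0.686

n = 7, Σx = 24.3, Σy = 9.9, Σxy = 30.45, Σx² = 104.17, Σy² = 15.13
Sxx = Σx² − (Σx)²/n = 104.17 − 84.355714 = 19.814286
Sxy = Σxy − (Σx)(Σy)/n = 30.45 − 34.367143 = -3.917143
Syy = Σy² − (Σy)²/n = 15.13 − 14.001429 = 1.128571
R² = Sxy²/(Sxx·Syy) = (-3.917143)²/(19.814286·1.128571) = 0.686169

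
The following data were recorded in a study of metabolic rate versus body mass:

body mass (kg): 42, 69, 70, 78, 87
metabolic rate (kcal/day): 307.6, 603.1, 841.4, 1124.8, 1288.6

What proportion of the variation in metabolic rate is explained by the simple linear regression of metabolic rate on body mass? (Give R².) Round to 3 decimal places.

0.887

n = 5, Σx = 346, Σy = 4165.5, Σxy = 313273.7, Σx² = 25078, Σy² = 4091966.33
Sxx = Σx² − (Σx)²/n = 25078 − 23943.2 = 1134.8
Sxy = Σxy − (Σx)(Σy)/n = 313273.7 − 288252.6 = 25021.1
Syy = Σy² − (Σy)²/n = 4091966.33 − 3470278.05 = 621688.28
R² = Sxy²/(Sxx·Syy) = (25021.1)²/(1134.8·621688.28) = 0.887403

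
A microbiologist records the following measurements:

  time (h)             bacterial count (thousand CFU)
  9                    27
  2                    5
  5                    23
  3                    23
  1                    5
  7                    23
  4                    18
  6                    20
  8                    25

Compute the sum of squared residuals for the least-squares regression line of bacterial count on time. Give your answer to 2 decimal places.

n = 9, Σx = 45, Σy = 169, Σxy = 995, Σx² = 285, Σy² = 3715
Sxx = Σx² − (Σx)²/n = 285 − 225 = 60
Sxy = Σxy − (Σx)(Σy)/n = 995 − 845 = 150
Syy = Σy² − (Σy)²/n = 3715 − 3173.444444 = 541.555556
b = Sxy/Sxx = 150/60 = 2.5
SSE = Syy − b·Sxy = 541.555556 − 2.5·150 = 166.555556

166.56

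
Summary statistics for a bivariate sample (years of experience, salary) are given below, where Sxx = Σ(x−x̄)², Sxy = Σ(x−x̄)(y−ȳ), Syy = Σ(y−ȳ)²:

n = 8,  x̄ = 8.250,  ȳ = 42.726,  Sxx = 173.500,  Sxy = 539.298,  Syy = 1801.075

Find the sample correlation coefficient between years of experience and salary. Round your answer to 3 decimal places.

r = Sxy/√(Sxx·Syy) = 539.298/√(312486.5125) = 539.298/559.004931 = 0.964746

0.965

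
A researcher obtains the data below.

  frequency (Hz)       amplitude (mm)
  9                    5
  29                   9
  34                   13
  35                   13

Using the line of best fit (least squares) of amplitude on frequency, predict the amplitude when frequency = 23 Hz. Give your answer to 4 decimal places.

n = 4, Σx = 107, Σy = 40, Σxy = 1203, Σx² = 3303
Sxx = Σx² − (Σx)²/n = 3303 − 2862.25 = 440.75
Sxy = Σxy − (Σx)(Σy)/n = 1203 − 1070 = 133
b = Sxy/Sxx = 133/440.75 = 0.301758
a = ȳ − b·x̄ = 10 − 0.301758·26.75 = 1.927964
ŷ(23) = a + b·23 = 1.927964 + 0.301758·23 = 8.868406

8.8684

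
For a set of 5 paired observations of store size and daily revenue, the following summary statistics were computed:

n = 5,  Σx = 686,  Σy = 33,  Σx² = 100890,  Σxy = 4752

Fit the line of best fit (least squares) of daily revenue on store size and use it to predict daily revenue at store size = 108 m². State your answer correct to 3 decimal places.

Sxx = Σx² − (Σx)²/n = 100890 − 94119.2 = 6770.8
Sxy = Σxy − (Σx)(Σy)/n = 4752 − 4527.6 = 224.4
b = Sxy/Sxx = 224.4/6770.8 = 0.033142
a = ȳ − b·x̄ = 6.6 − 0.033142·137.2 = 2.052874
ŷ(108) = a + b·108 = 2.052874 + 0.033142·108 = 5.632244

5.632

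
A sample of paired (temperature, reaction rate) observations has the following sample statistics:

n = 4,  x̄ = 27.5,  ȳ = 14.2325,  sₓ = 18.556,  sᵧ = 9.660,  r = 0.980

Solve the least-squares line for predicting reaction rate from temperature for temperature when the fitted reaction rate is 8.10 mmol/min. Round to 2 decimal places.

b = r · sᵧ/sₓ = 0.98 · 9.66/18.556 = 0.510175
a = ȳ − b·x̄ = 14.2325 − 0.510175·27.5 = 0.202698
Set a + b·x = 8.10: x = (8.10 − 0.202698) / 0.510175 = 15.479606

15.48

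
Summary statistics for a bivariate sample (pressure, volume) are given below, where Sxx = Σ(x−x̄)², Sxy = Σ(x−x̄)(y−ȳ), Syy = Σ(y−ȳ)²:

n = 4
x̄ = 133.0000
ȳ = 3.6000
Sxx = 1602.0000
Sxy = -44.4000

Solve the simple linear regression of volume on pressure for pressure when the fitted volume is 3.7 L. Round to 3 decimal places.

b = Sxy/Sxx = -44.4/1602 = -0.027715
a = ȳ − b·x̄ = 3.6 − (-0.027715)·133 = 7.286142
Set a + b·x = 3.7: x = (3.7 − 7.286142) / (-0.027715) = 129.391892

129.392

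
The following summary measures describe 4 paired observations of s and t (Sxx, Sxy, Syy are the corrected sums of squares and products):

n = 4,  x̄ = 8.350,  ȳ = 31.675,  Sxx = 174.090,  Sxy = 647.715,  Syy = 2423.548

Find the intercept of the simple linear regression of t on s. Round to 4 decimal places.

b = Sxy/Sxx = 647.715/174.09 = 3.720576
a = ȳ − b·x̄ = 31.675 − 3.720576·8.35 = 0.608194

0.6082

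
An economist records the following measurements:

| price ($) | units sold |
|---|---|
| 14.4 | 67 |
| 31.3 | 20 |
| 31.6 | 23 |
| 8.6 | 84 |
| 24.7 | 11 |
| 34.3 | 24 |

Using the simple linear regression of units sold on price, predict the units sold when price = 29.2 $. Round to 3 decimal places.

25.279

n = 6, Σx = 144.9, Σy = 229, Σxy = 4134.9, Σx² = 4046.15
Sxx = Σx² − (Σx)²/n = 4046.15 − 3499.335 = 546.815
Sxy = Σxy − (Σx)(Σy)/n = 4134.9 − 5530.35 = -1395.45
b = Sxy/Sxx = -1395.45/546.815 = -2.551960
a = ȳ − b·x̄ = 38.166667 − (-2.551960)·24.15 = 99.796500
ŷ(29.2) = a + b·29.2 = 99.796500 + (-2.551960)·29.2 = 25.279269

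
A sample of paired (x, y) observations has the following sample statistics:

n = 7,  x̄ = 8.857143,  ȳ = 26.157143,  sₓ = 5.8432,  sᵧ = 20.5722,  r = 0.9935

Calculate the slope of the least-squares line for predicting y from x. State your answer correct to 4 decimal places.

3.4978

b = r · sᵧ/sₓ = 0.9935 · 20.5722/5.8432 = 3.497823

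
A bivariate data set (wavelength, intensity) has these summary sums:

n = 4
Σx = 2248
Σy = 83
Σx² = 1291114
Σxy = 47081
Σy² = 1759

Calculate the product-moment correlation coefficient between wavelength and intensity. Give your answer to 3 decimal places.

Sxx = Σx² − (Σx)²/n = 1291114 − 1263376 = 27738
Sxy = Σxy − (Σx)(Σy)/n = 47081 − 46646 = 435
Syy = Σy² − (Σy)²/n = 1759 − 1722.25 = 36.75
r = Sxy/√(Sxx·Syy) = 435/√(1019371.5) = 435/1009.639292 = 0.430847

0.431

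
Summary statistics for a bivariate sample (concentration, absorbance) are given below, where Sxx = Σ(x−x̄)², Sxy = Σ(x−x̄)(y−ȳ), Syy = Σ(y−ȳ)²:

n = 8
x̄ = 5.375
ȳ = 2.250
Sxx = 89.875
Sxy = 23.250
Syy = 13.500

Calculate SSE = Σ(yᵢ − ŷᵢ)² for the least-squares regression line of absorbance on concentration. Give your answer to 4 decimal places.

7.4854

b = Sxy/Sxx = 23.25/89.875 = 0.258693
SSE = Syy − b·Sxy = 13.5 − 0.258693·23.25 = 7.485396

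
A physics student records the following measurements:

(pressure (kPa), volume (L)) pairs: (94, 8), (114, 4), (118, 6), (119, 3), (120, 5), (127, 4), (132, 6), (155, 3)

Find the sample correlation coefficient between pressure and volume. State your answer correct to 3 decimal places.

-0.645

n = 8, Σx = 979, Σy = 39, Σxy = 4638, Σx² = 121895, Σy² = 211
Sxx = Σx² − (Σx)²/n = 121895 − 119805.125 = 2089.875
Sxy = Σxy − (Σx)(Σy)/n = 4638 − 4772.625 = -134.625
Syy = Σy² − (Σy)²/n = 211 − 190.125 = 20.875
r = Sxy/√(Sxx·Syy) = -134.625/√(43626.140625) = -134.625/208.868716 = -0.644544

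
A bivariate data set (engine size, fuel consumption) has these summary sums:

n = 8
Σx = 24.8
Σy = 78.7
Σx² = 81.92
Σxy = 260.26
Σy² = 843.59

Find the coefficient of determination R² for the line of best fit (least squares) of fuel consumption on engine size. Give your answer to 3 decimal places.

0.759

Sxx = Σx² − (Σx)²/n = 81.92 − 76.88 = 5.04
Sxy = Σxy − (Σx)(Σy)/n = 260.26 − 243.97 = 16.29
Syy = Σy² − (Σy)²/n = 843.59 − 774.21125 = 69.37875
R² = Sxy²/(Sxx·Syy) = (16.29)²/(5.04·69.37875) = 0.758901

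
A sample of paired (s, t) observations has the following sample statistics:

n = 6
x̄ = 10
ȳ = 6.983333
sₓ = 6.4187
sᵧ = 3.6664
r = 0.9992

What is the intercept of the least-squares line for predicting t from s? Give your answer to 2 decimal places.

b = r · sᵧ/sₓ = 0.9992 · 3.6664/6.4187 = 0.570749
a = ȳ − b·x̄ = 6.983333 − 0.570749·10 = 1.275843

1.28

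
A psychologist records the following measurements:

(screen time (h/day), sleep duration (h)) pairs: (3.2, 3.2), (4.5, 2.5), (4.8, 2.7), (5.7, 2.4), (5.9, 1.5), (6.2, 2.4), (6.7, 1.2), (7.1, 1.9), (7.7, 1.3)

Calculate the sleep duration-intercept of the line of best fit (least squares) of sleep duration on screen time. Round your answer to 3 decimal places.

n = 9, Σx = 51.8, Σy = 19.1, Σxy = 103.4, Σx² = 313.86
Sxx = Σx² − (Σx)²/n = 313.86 − 298.137778 = 15.722222
Sxy = Σxy − (Σx)(Σy)/n = 103.4 − 109.931111 = -6.531111
b = Sxy/Sxx = -6.531111/15.722222 = -0.415406
a = ȳ − b·x̄ = 2.122222 − (-0.415406)·5.755556 = 4.513117

4.513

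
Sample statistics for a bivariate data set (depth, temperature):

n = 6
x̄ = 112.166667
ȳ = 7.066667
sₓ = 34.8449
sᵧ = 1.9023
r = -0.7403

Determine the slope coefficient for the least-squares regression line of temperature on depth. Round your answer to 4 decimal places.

-0.0404

b = r · sᵧ/sₓ = -0.7403 · 1.9023/34.8449 = -0.040415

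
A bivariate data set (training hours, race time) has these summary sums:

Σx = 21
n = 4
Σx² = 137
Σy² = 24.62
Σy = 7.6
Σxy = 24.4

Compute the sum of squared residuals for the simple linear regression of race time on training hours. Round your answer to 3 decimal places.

Sxx = Σx² − (Σx)²/n = 137 − 110.25 = 26.75
Sxy = Σxy − (Σx)(Σy)/n = 24.4 − 39.9 = -15.5
Syy = Σy² − (Σy)²/n = 24.62 − 14.44 = 10.18
b = Sxy/Sxx = -15.5/26.75 = -0.579439
SSE = Syy − b·Sxy = 10.18 − (-0.579439)·(-15.5) = 1.198692

1.199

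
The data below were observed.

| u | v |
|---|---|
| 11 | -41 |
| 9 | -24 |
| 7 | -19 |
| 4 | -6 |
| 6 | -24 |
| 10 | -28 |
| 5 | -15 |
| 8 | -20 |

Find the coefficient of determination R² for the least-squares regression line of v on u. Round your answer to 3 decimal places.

0.796

n = 8, Σx = 60, Σy = -177, Σxy = -1483, Σx² = 492, Σy² = 4639
Sxx = Σx² − (Σx)²/n = 492 − 450 = 42
Sxy = Σxy − (Σx)(Σy)/n = -1483 − (-1327.5) = -155.5
Syy = Σy² − (Σy)²/n = 4639 − 3916.125 = 722.875
R² = Sxy²/(Sxx·Syy) = (-155.5)²/(42·722.875) = 0.796431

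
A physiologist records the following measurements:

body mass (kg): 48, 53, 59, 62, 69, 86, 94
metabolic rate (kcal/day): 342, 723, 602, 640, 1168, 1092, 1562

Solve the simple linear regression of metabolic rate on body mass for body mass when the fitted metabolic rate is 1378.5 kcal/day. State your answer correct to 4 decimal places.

89.7912

n = 7, Σx = 471, Σy = 6129, Σxy = 451265, Σx² = 33431
Sxx = Σx² − (Σx)²/n = 33431 − 31691.571429 = 1739.428571
Sxy = Σxy − (Σx)(Σy)/n = 451265 − 412394.142857 = 38870.857143
b = Sxy/Sxx = 38870.857143/1739.428571 = 22.346912
a = ȳ − b·x̄ = 875.571429 − 22.346912·67.285714 = -628.056505
Set a + b·x = 1378.5: x = (1378.5 − (-628.056505)) / 22.346912 = 89.791221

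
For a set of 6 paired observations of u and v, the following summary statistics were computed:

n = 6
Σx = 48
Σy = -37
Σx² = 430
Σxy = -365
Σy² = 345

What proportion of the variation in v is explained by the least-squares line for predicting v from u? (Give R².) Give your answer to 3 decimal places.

0.886

Sxx = Σx² − (Σx)²/n = 430 − 384 = 46
Sxy = Σxy − (Σx)(Σy)/n = -365 − (-296) = -69
Syy = Σy² − (Σy)²/n = 345 − 228.166667 = 116.833333
R² = Sxy²/(Sxx·Syy) = (-69)²/(46·116.833333) = 0.885877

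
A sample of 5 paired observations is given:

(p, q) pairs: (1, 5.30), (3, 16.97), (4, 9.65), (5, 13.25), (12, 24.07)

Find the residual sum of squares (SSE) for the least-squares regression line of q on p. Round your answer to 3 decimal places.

51.661

n = 5, Σx = 25, Σy = 69.24, Σxy = 449.9, Σx² = 195, Σy² = 1164.1208
Sxx = Σx² − (Σx)²/n = 195 − 125 = 70
Sxy = Σxy − (Σx)(Σy)/n = 449.9 − 346.2 = 103.7
Syy = Σy² − (Σy)²/n = 1164.1208 − 958.83552 = 205.28528
b = Sxy/Sxx = 103.7/70 = 1.481429
SSE = Syy − b·Sxy = 205.28528 − 1.481429·103.7 = 51.661137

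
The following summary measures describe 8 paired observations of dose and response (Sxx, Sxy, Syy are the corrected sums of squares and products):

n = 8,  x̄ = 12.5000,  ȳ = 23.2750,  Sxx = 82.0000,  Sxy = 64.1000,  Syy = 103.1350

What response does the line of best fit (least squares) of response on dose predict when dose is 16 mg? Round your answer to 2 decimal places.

b = Sxy/Sxx = 64.1/82 = 0.781707
a = ȳ − b·x̄ = 23.275 − 0.781707·12.5 = 13.503659
ŷ(16) = a + b·16 = 13.503659 + 0.781707·16 = 26.010976

26.01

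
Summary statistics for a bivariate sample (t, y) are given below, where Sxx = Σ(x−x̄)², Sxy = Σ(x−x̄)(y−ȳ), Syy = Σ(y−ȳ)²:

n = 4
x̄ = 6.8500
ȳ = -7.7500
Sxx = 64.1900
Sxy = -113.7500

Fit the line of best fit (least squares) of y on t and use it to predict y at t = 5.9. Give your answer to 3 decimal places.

-6.067

b = Sxy/Sxx = -113.75/64.19 = -1.772083
a = ȳ − b·x̄ = -7.75 − (-1.772083)·6.85 = 4.388768
ŷ(5.9) = a + b·5.9 = 4.388768 + (-1.772083)·5.9 = -6.066521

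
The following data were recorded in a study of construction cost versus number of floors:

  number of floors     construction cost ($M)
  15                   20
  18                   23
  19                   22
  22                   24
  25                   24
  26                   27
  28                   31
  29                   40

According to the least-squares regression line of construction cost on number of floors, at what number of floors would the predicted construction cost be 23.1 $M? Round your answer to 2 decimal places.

19.65

n = 8, Σx = 182, Σy = 211, Σxy = 4990, Σx² = 4320
Sxx = Σx² − (Σx)²/n = 4320 − 4140.5 = 179.5
Sxy = Σxy − (Σx)(Σy)/n = 4990 − 4800.25 = 189.75
b = Sxy/Sxx = 189.75/179.5 = 1.057103
a = ȳ − b·x̄ = 26.375 − 1.057103·22.75 = 2.325905
Set a + b·x = 23.1: x = (23.1 − 2.325905) / 1.057103 = 19.651910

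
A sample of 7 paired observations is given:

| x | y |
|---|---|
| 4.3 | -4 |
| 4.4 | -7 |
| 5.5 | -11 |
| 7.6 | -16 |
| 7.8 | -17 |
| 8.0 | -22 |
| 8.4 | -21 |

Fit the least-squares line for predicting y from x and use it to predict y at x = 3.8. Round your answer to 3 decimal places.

-3.615

n = 7, Σx = 46, Σy = -98, Σxy = -715.1, Σx² = 321.26
Sxx = Σx² − (Σx)²/n = 321.26 − 302.285714 = 18.974286
Sxy = Σxy − (Σx)(Σy)/n = -715.1 − (-644) = -71.1
b = Sxy/Sxx = -71.1/18.974286 = -3.747177
a = ȳ − b·x̄ = -14 − (-3.747177)·6.571429 = 10.624304
ŷ(3.8) = a + b·3.8 = 10.624304 + (-3.747177)·3.8 = -3.614968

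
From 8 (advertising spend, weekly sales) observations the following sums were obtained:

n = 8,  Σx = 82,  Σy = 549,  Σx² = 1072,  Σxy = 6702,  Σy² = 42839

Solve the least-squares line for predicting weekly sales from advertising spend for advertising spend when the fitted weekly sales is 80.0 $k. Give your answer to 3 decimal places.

12.700

Sxx = Σx² − (Σx)²/n = 1072 − 840.5 = 231.5
Sxy = Σxy − (Σx)(Σy)/n = 6702 − 5627.25 = 1074.75
b = Sxy/Sxx = 1074.75/231.5 = 4.642549
a = ȳ − b·x̄ = 68.625 − 4.642549·10.25 = 21.038877
Set a + b·x = 80.0: x = (80.0 − 21.038877) / 4.642549 = 12.700163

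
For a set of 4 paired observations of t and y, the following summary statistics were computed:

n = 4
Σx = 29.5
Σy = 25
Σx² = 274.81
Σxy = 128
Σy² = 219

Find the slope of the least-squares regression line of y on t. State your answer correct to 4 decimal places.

Sxx = Σx² − (Σx)²/n = 274.81 − 217.5625 = 57.2475
Sxy = Σxy − (Σx)(Σy)/n = 128 − 184.375 = -56.375
b = Sxy/Sxx = -56.375/57.2475 = -0.984759

-0.9848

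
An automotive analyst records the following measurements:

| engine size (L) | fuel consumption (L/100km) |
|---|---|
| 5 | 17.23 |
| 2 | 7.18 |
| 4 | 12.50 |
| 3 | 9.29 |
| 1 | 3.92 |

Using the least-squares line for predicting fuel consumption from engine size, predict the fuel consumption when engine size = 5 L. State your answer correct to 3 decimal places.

16.412

n = 5, Σx = 15, Σy = 50.12, Σxy = 182.3, Σx² = 55
Sxx = Σx² − (Σx)²/n = 55 − 45 = 10
Sxy = Σxy − (Σx)(Σy)/n = 182.3 − 150.36 = 31.94
b = Sxy/Sxx = 31.94/10 = 3.194
a = ȳ − b·x̄ = 10.024 − 3.194·3 = 0.442
ŷ(5) = a + b·5 = 0.442 + 3.194·5 = 16.412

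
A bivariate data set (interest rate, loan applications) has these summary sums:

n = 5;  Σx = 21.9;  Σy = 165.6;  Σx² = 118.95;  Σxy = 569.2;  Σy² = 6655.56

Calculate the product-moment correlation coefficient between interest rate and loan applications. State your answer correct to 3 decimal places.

-0.951

Sxx = Σx² − (Σx)²/n = 118.95 − 95.922 = 23.028
Sxy = Σxy − (Σx)(Σy)/n = 569.2 − 725.328 = -156.128
Syy = Σy² − (Σy)²/n = 6655.56 − 5484.672 = 1170.888
r = Sxy/√(Sxx·Syy) = -156.128/√(26963.208864) = -156.128/164.204777 = -0.950813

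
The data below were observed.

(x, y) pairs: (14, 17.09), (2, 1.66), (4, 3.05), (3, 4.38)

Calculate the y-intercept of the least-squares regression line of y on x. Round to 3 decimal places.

-0.732

n = 4, Σx = 23, Σy = 26.18, Σxy = 267.92, Σx² = 225
Sxx = Σx² − (Σx)²/n = 225 − 132.25 = 92.75
Sxy = Σxy − (Σx)(Σy)/n = 267.92 − 150.535 = 117.385
b = Sxy/Sxx = 117.385/92.75 = 1.265606
a = ȳ − b·x̄ = 6.545 − 1.265606·5.75 = -0.732237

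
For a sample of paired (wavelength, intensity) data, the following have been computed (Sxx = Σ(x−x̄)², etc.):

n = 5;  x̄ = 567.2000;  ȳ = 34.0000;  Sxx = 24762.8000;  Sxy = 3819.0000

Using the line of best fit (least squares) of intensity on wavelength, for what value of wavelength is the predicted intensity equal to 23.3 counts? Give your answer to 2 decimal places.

b = Sxy/Sxx = 3819/24762.8 = 0.154223
a = ȳ − b·x̄ = 34 − 0.154223·567.2 = -53.475439
Set a + b·x = 23.3: x = (23.3 − (-53.475439)) / 0.154223 = 497.820068

497.82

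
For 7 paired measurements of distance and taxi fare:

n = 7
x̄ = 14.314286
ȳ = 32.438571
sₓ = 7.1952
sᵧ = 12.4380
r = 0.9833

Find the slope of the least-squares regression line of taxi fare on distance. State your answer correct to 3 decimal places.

b = r · sᵧ/sₓ = 0.9833 · 12.438/7.1952 = 1.699784

1.700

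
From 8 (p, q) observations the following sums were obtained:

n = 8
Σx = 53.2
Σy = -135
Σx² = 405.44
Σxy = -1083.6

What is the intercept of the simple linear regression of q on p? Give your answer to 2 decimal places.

Sxx = Σx² − (Σx)²/n = 405.44 − 353.78 = 51.66
Sxy = Σxy − (Σx)(Σy)/n = -1083.6 − (-897.75) = -185.85
b = Sxy/Sxx = -185.85/51.66 = -3.597561
a = ȳ − b·x̄ = -16.875 − (-3.597561)·6.65 = 7.048780

7.05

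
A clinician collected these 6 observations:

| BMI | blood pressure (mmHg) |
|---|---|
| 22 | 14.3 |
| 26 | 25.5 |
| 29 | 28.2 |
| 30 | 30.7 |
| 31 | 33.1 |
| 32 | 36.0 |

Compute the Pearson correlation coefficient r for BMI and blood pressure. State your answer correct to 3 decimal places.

n = 6, Σx = 170, Σy = 167.8, Σxy = 4894.5, Σx² = 4886, Σy² = 4984.08
Sxx = Σx² − (Σx)²/n = 4886 − 4816.666667 = 69.333333
Sxy = Σxy − (Σx)(Σy)/n = 4894.5 − 4754.333333 = 140.166667
Syy = Σy² − (Σy)²/n = 4984.08 − 4692.806667 = 291.273333
r = Sxy/√(Sxx·Syy) = 140.166667/√(20194.951111) = 140.166667/142.108941 = 0.986332

0.986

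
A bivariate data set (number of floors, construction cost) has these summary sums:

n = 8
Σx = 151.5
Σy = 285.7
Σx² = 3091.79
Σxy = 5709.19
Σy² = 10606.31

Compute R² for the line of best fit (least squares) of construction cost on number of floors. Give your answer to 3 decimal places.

0.994

Sxx = Σx² − (Σx)²/n = 3091.79 − 2869.03125 = 222.75875
Sxy = Σxy − (Σx)(Σy)/n = 5709.19 − 5410.44375 = 298.74625
Syy = Σy² − (Σy)²/n = 10606.31 − 10203.06125 = 403.24875
R² = Sxy²/(Sxx·Syy) = (298.74625)²/(222.75875·403.24875) = 0.993567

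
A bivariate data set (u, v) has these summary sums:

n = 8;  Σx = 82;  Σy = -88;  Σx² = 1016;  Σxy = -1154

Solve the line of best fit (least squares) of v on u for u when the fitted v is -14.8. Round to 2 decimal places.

12.90

Sxx = Σx² − (Σx)²/n = 1016 − 840.5 = 175.5
Sxy = Σxy − (Σx)(Σy)/n = -1154 − (-902) = -252
b = Sxy/Sxx = -252/175.5 = -1.435897
a = ȳ − b·x̄ = -11 − (-1.435897)·10.25 = 3.717949
Set a + b·x = -14.8: x = (-14.8 − 3.717949) / (-1.435897) = 12.896429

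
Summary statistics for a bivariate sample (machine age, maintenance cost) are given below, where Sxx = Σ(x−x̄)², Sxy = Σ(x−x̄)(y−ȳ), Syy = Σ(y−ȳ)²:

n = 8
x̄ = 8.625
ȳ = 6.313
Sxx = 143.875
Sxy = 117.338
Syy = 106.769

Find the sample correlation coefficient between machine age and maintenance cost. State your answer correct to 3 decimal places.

0.947

r = Sxy/√(Sxx·Syy) = 117.338/√(15361.389875) = 117.338/123.941074 = 0.946724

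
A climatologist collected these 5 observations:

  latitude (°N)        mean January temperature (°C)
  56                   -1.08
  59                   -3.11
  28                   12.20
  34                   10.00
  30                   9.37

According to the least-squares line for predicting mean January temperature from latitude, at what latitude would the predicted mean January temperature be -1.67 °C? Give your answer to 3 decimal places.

n = 5, Σx = 207, Σy = 27.38, Σxy = 718.73, Σx² = 9457
Sxx = Σx² − (Σx)²/n = 9457 − 8569.8 = 887.2
Sxy = Σxy − (Σx)(Σy)/n = 718.73 − 1133.532 = -414.802
b = Sxy/Sxx = -414.802/887.2 = -0.467541
a = ȳ − b·x̄ = 5.476 − (-0.467541)·41.4 = 24.832180
Set a + b·x = -1.67: x = (-1.67 − 24.832180) / (-0.467541) = 56.684235

56.684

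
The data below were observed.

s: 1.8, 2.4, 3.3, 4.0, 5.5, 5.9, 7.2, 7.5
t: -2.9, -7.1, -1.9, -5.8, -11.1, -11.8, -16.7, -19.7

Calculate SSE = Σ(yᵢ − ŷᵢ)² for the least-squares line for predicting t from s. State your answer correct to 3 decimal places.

42.095

n = 8, Σx = 37.6, Σy = -77, Σxy = -450.39, Σx² = 209.04, Σy² = 1025.5
Sxx = Σx² − (Σx)²/n = 209.04 − 176.72 = 32.32
Sxy = Σxy − (Σx)(Σy)/n = -450.39 − (-361.9) = -88.49
Syy = Σy² − (Σy)²/n = 1025.5 − 741.125 = 284.375
b = Sxy/Sxx = -88.49/32.32 = -2.737933
SSE = Syy − b·Sxy = 284.375 − (-2.737933)·(-88.49) = 42.095294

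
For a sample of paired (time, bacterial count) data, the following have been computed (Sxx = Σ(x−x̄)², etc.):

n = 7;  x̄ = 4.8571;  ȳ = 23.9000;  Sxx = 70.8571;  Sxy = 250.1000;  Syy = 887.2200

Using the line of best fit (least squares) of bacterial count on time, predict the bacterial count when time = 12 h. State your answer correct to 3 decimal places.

49.112

b = Sxy/Sxx = 250.1/70.8571 = 3.529639
a = ȳ − b·x̄ = 23.9 − 3.529639·4.8571 = 6.756189
ŷ(12) = a + b·12 = 6.756189 + 3.529639·12 = 49.111860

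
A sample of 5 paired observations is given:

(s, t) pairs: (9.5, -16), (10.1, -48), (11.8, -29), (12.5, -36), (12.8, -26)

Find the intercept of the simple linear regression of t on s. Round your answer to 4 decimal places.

-25.6013

n = 5, Σx = 56.7, Σy = -155, Σxy = -1761.8, Σx² = 651.59
Sxx = Σx² − (Σx)²/n = 651.59 − 642.978 = 8.612
Sxy = Σxy − (Σx)(Σy)/n = -1761.8 − (-1757.7) = -4.1
b = Sxy/Sxx = -4.1/8.612 = -0.476080
a = ȳ − b·x̄ = -31 − (-0.476080)·11.34 = -25.601254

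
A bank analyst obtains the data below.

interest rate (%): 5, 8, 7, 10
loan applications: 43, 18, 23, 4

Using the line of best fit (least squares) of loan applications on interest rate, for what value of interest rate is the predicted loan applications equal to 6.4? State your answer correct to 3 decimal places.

9.528

n = 4, Σx = 30, Σy = 88, Σxy = 560, Σx² = 238
Sxx = Σx² − (Σx)²/n = 238 − 225 = 13
Sxy = Σxy − (Σx)(Σy)/n = 560 − 660 = -100
b = Sxy/Sxx = -100/13 = -7.692308
a = ȳ − b·x̄ = 22 − (-7.692308)·7.5 = 79.692308
Set a + b·x = 6.4: x = (6.4 − 79.692308) / (-7.692308) = 9.528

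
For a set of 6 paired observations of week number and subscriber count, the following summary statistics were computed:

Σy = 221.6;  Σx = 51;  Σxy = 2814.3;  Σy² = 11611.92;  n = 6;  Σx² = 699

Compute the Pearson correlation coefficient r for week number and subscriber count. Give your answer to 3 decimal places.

0.976

Sxx = Σx² − (Σx)²/n = 699 − 433.5 = 265.5
Sxy = Σxy − (Σx)(Σy)/n = 2814.3 − 1883.6 = 930.7
Syy = Σy² − (Σy)²/n = 11611.92 − 8184.426667 = 3427.493333
r = Sxy/√(Sxx·Syy) = 930.7/√(909999.48) = 930.7/953.938929 = 0.975639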